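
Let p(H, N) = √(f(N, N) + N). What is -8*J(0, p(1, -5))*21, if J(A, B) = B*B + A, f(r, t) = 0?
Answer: 840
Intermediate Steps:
p(H, N) = √N (p(H, N) = √(0 + N) = √N)
J(A, B) = A + B² (J(A, B) = B² + A = A + B²)
-8*J(0, p(1, -5))*21 = -8*(0 + (√(-5))²)*21 = -8*(0 + (I*√5)²)*21 = -8*(0 - 5)*21 = -8*(-5)*21 = 40*21 = 840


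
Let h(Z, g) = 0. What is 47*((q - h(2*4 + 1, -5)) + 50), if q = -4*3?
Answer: 1786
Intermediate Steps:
q = -12
47*((q - h(2*4 + 1, -5)) + 50) = 47*((-12 - 1*0) + 50) = 47*((-12 + 0) + 50) = 47*(-12 + 50) = 47*38 = 1786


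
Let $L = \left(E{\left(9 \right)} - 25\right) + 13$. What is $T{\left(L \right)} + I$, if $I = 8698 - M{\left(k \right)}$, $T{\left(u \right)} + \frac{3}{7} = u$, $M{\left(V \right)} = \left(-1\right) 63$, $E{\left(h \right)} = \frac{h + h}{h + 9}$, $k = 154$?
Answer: $\frac{61247}{7} \approx 8749.6$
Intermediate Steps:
$E{\left(h \right)} = \frac{2 h}{9 + h}$
$L = -11$ ($L = \left(2 \cdot 9 \frac{1}{9 + 9} - 25\right) + 13 = \left(2 \cdot 9 \cdot \frac{1}{18} - 25\right) + 13 = \left(1 - 25\right) + 13 = -24 + 13 = -11$)
$M{\left(V \right)} = -63$
$T{\left(u \right)} = - \frac{3}{7} + u$
$I = 8761$ ($I = 8698 - -63 = 8698 + 63 = 8761$)
$T{\left(L \right)} + I = \left(- \frac{3}{7} - 11\right) + 8761 = - \frac{80}{7} + 8761 = \frac{61247}{7}$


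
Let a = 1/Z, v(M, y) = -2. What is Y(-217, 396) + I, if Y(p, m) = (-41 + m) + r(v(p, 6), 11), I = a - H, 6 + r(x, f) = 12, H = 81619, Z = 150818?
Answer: -12255169043/150818 ≈ -81258.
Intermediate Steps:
a = 1/150818 ≈ 6.6305e-6
r(x, f) = 6 (r(x, f) = -6 + 12 = 6)
I = -12309614341/150818 (I = 1/150818 - 1*81619 = 1/150818 - 81619 = -12309614341/150818 ≈ -81619.)
Y(p, m) = -35 + m (Y(p, m) = (-41 + m) + 6 = -35 + m)
Y(-217, 396) + I = (-35 + 396) - 12309614341/150818 = 361 - 12309614341/150818 = -12255169043/150818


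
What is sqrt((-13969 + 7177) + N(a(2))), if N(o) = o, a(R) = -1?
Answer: I*sqrt(6793) ≈ 82.42*I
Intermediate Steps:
sqrt((-13969 + 7177) + N(a(2))) = sqrt((-13969 + 7177) - 1) = sqrt(-6792 - 1) = sqrt(-6793) = I*sqrt(6793)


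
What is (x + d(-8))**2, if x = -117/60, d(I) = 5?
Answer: 3721/400 ≈ 9.3025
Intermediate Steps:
x = -39/20 (x = -117*1/60 = -39/20 ≈ -1.9500)
(x + d(-8))**2 = (-39/20 + 5)**2 = (61/20)**2 = 3721/400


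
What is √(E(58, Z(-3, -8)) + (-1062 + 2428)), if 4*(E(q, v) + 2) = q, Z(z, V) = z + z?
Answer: √5514/2 ≈ 37.128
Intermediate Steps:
Z(z, V) = 2*z
E(q, v) = -2 + q/4
√(E(58, Z(-3, -8)) + (-1062 + 2428)) = √((-2 + (¼)*58) + (-1062 + 2428)) = √((-2 + 29/2) + 1366) = √(25/2 + 1366) = √(2757/2) = √5514/2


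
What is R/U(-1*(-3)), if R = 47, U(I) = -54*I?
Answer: -47/162 ≈ -0.29012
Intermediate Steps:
R/U(-1*(-3)) = 47/((-(-54)*(-3))) = 47/((-54*3)) = 47/(-162) = 47*(-1/162) = -47/162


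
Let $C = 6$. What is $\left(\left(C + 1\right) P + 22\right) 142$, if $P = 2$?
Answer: $5112$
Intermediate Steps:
$\left(\left(C + 1\right) P + 22\right) 142 = \left(\left(6 + 1\right) 2 + 22\right) 142 = \left(7 \cdot 2 + 22\right) 142 = \left(14 + 22\right) 142 = 36 \cdot 142 = 5112$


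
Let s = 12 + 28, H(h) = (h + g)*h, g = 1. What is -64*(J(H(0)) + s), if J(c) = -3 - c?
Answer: -2368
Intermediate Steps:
H(h) = h*(1 + h) (H(h) = (h + 1)*h = (1 + h)*h = h*(1 + h))
s = 40
-64*(J(H(0)) + s) = -64*((-3 - 0*(1 + 0)) + 40) = -64*((-3 - 0) + 40) = -64*((-3 - 1*0) + 40) = -64*((-3 + 0) + 40) = -64*(-3 + 40) = -64*37 = -2368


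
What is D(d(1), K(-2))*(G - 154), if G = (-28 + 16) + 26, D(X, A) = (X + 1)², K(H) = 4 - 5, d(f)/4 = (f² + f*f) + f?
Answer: -23660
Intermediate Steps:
d(f) = 4*f + 8*f² (d(f) = 4*((f² + f*f) + f) = 4*((f² + f²) + f) = 4*(2*f² + f) = 4*(f + 2*f²) = 4*f + 8*f²)
K(H) = -1
D(X, A) = (1 + X)²
G = 14 (G = -12 + 26 = 14)
D(d(1), K(-2))*(G - 154) = (1 + 4*1*(1 + 2*1))²*(14 - 154) = (1 + 4*1*(1 + 2))²*(-140) = (1 + 4*1*3)²*(-140) = (1 + 12)²*(-140) = 13²*(-140) = 169*(-140) = -23660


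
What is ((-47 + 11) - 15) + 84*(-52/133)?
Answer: -1593/19 ≈ -83.842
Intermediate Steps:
((-47 + 11) - 15) + 84*(-52/133) = (-36 - 15) + 84*(-52*1/133) = -51 + 84*(-52/133) = -51 - 624/19 = -1593/19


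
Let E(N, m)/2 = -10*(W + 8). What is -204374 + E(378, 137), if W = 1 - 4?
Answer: -204474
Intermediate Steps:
W = -3
E(N, m) = -100 (E(N, m) = 2*(-10*(-3 + 8)) = 2*(-10*5) = 2*(-50) = -100)
-204374 + E(378, 137) = -204374 - 100 = -204474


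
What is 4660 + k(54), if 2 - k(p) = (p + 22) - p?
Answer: 4640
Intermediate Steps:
k(p) = -20 (k(p) = 2 - ((p + 22) - p) = 2 - ((22 + p) - p) = 2 - 1*22 = 2 - 22 = -20)
4660 + k(54) = 4660 - 20 = 4640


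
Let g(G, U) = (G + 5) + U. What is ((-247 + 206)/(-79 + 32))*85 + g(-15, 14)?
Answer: 3673/47 ≈ 78.149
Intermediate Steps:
g(G, U) = 5 + G + U (g(G, U) = (5 + G) + U = 5 + G + U)
((-247 + 206)/(-79 + 32))*85 + g(-15, 14) = ((-247 + 206)/(-79 + 32))*85 + (5 - 15 + 14) = -41/(-47)*85 + 4 = -41*(-1/47)*85 + 4 = (41/47)*85 + 4 = 3485/47 + 4 = 3673/47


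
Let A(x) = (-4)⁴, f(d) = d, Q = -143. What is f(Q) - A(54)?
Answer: -399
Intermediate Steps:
A(x) = 256
f(Q) - A(54) = -143 - 1*256 = -143 - 256 = -399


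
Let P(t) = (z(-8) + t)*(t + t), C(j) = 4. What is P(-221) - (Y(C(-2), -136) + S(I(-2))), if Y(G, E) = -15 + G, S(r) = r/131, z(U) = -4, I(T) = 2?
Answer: 13029389/131 ≈ 99461.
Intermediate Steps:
S(r) = r/131 (S(r) = r*(1/131) = r/131)
P(t) = 2*t*(-4 + t) (P(t) = (-4 + t)*(t + t) = (-4 + t)*(2*t) = 2*t*(-4 + t))
P(-221) - (Y(C(-2), -136) + S(I(-2))) = 2*(-221)*(-4 - 221) - ((-15 + 4) + (1/131)*2) = 2*(-221)*(-225) - (-11 + 2/131) = 99450 - 1*(-1439/131) = 99450 + 1439/131 = 13029389/131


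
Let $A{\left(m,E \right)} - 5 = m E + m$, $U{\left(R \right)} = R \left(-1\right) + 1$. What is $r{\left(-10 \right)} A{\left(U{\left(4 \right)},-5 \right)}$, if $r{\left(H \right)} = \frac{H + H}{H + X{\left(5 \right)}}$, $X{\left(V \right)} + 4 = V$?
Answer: $\frac{340}{9} \approx 37.778$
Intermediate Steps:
$U{\left(R \right)} = 1 - R$ ($U{\left(R \right)} = - R + 1 = 1 - R$)
$X{\left(V \right)} = -4 + V$
$A{\left(m,E \right)} = 5 + m + E m$ ($A{\left(m,E \right)} = 5 + \left(m E + m\right) = 5 + \left(E m + m\right) = 5 + \left(m + E m\right) = 5 + m + E m$)
$r{\left(H \right)} = \frac{2 H}{1 + H}$ ($r{\left(H \right)} = \frac{H + H}{H + \left(-4 + 5\right)} = \frac{2 H}{H + 1} = \frac{2 H}{1 + H}$)
$r{\left(-10 \right)} A{\left(U{\left(4 \right)},-5 \right)} = 2 \left(-10\right) \frac{1}{1 - 10} \left(5 + \left(1 - 4\right) - 5 \left(1 - 4\right)\right) = 2 \left(-10\right) \frac{1}{-9} \left(5 + \left(1 - 4\right) - 5 \left(1 - 4\right)\right) = 2 \left(-10\right) \left(- \frac{1}{9}\right) \left(5 - 3 - -15\right) = \frac{20 \left(5 - 3 + 15\right)}{9} = \frac{20}{9} \cdot 17 = \frac{340}{9}$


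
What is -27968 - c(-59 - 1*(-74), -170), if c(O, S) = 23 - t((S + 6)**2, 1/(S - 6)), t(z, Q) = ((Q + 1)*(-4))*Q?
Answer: -216762129/7744 ≈ -27991.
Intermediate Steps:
t(z, Q) = Q*(-4 - 4*Q) (t(z, Q) = ((1 + Q)*(-4))*Q = (-4 - 4*Q)*Q = Q*(-4 - 4*Q))
c(O, S) = 23 + 4*(1 + 1/(-6 + S))/(-6 + S) (c(O, S) = 23 - (-4)*(1 + 1/(S - 6))/(S - 6) = 23 - (-4)*(1 + 1/(-6 + S))/(-6 + S) = 23 + 4*(1 + 1/(-6 + S))/(-6 + S))
-27968 - c(-59 - 1*(-74), -170) = -27968 - (-20 + 4*(-170) + 23*(-6 - 170)**2)/(-6 - 170)**2 = -27968 - (-20 - 680 + 23*(-176)**2)/(-176)**2 = -27968 - (-20 - 680 + 23*30976)/30976 = -27968 - (-20 - 680 + 712448)/30976 = -27968 - 711748/30976 = -27968 - 1*177937/7744 = -27968 - 177937/7744 = -216762129/7744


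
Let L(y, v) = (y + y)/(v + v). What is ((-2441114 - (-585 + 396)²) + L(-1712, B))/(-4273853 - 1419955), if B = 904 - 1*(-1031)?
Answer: 4792677437/11017518480 ≈ 0.43501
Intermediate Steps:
B = 1935 (B = 904 + 1031 = 1935)
L(y, v) = y/v (L(y, v) = (2*y)/((2*v)) = (2*y)*(1/(2*v)) = y/v)
((-2441114 - (-585 + 396)²) + L(-1712, B))/(-4273853 - 1419955) = ((-2441114 - (-585 + 396)²) - 1712/1935)/(-4273853 - 1419955) = ((-2441114 - 1*(-189)²) - 1712*1/1935)/(-5693808) = ((-2441114 - 1*35721) - 1712/1935)*(-1/5693808) = ((-2441114 - 35721) - 1712/1935)*(-1/5693808) = (-2476835 - 1712/1935)*(-1/5693808) = -4792677437/1935*(-1/5693808) = 4792677437/11017518480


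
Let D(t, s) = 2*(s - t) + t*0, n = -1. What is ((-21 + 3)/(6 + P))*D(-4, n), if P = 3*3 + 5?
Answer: -27/5 ≈ -5.4000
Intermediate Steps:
P = 14 (P = 9 + 5 = 14)
D(t, s) = -2*t + 2*s (D(t, s) = (-2*t + 2*s) + 0 = -2*t + 2*s)
((-21 + 3)/(6 + P))*D(-4, n) = ((-21 + 3)/(6 + 14))*(-2*(-4) + 2*(-1)) = (-18/20)*(8 - 2) = -18*1/20*6 = -9/10*6 = -27/5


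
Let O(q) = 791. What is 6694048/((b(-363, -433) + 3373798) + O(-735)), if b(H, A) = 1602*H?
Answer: 6694048/2793063 ≈ 2.3967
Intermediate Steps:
6694048/((b(-363, -433) + 3373798) + O(-735)) = 6694048/((1602*(-363) + 3373798) + 791) = 6694048/((-581526 + 3373798) + 791) = 6694048/(2792272 + 791) = 6694048/2793063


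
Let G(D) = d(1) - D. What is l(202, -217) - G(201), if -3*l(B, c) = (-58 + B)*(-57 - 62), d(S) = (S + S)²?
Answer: 5909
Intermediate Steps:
d(S) = 4*S² (d(S) = (2*S)² = 4*S²)
l(B, c) = -6902/3 + 119*B/3 (l(B, c) = -(-58 + B)*(-57 - 62)/3 = -(-58 + B)*(-119)/3 = -(6902 - 119*B)/3 = -6902/3 + 119*B/3)
G(D) = 4 - D (G(D) = 4*1² - D = 4*1 - D = 4 - D)
l(202, -217) - G(201) = (-6902/3 + (119/3)*202) - (4 - 1*201) = (-6902/3 + 24038/3) - (4 - 201) = 5712 - 1*(-197) = 5712 + 197 = 5909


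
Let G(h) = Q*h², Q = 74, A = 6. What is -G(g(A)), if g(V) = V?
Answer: -2664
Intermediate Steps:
G(h) = 74*h²
-G(g(A)) = -74*6² = -74*36 = -1*2664 = -2664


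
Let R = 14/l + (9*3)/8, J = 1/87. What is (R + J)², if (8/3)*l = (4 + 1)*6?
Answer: 2337432409/108993600 ≈ 21.446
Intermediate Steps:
l = 45/4 (l = 3*((4 + 1)*6)/8 = 3*(5*6)/8 = (3/8)*30 = 45/4 ≈ 11.250)
J = 1/87 ≈ 0.011494
R = 1663/360 (R = 14/(45/4) + (9*3)/8 = 14*(4/45) + 27*(⅛) = 56/45 + 27/8 = 1663/360 ≈ 4.6194)
(R + J)² = (1663/360 + 1/87)² = (48347/10440)² = 2337432409/108993600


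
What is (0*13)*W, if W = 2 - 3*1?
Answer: 0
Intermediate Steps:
W = -1 (W = 2 - 3 = -1)
(0*13)*W = (0*13)*(-1) = 0*(-1) = 0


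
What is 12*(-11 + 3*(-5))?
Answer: -312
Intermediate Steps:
12*(-11 + 3*(-5)) = 12*(-11 - 15) = 12*(-26) = -312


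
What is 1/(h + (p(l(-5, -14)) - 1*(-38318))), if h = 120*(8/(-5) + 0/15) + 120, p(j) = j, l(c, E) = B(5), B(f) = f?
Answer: 1/38251 ≈ 2.6143e-5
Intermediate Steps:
l(c, E) = 5
h = -72 (h = 120*(8*(-⅕) + 0*(1/15)) + 120 = 120*(-8/5 + 0) + 120 = 120*(-8/5) + 120 = -192 + 120 = -72)
1/(h + (p(l(-5, -14)) - 1*(-38318))) = 1/(-72 + (5 - 1*(-38318))) = 1/(-72 + (5 + 38318)) = 1/(-72 + 38323) = 1/38251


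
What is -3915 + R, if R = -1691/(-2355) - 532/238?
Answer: -156797768/40035 ≈ -3916.5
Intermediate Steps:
R = -60743/40035 (R = -1691*(-1/2355) - 532*1/238 = 1691/2355 - 38/17 = -60743/40035 ≈ -1.5172)
-3915 + R = -3915 - 60743/40035 = -156797768/40035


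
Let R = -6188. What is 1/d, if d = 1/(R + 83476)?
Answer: 77288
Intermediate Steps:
d = 1/77288 (d = 1/(-6188 + 83476) = 1/77288 ≈ 1.2939e-5)
1/d = 1/(1/77288) = 77288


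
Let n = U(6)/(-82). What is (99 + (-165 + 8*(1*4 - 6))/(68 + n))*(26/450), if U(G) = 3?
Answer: 1395901/250785 ≈ 5.5661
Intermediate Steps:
n = -3/82 (n = 3/(-82) = 3*(-1/82) = -3/82 ≈ -0.036585)
(99 + (-165 + 8*(1*4 - 6))/(68 + n))*(26/450) = (99 + (-165 + 8*(1*4 - 6))/(68 - 3/82))*(26/450) = (99 + (-165 + 8*(4 - 6))/(5573/82))*(26*(1/450)) = (99 + (-165 + 8*(-2))*(82/5573))*(13/225) = (99 + (-165 - 16)*(82/5573))*(13/225) = (99 - 181*82/5573)*(13/225) = (99 - 14842/5573)*(13/225) = (536885/5573)*(13/225) = 1395901/250785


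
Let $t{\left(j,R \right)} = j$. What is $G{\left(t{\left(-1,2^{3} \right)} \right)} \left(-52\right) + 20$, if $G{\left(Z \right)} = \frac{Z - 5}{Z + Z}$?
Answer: $-136$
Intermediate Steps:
$G{\left(Z \right)} = \frac{-5 + Z}{2 Z}$
$G{\left(t{\left(-1,2^{3} \right)} \right)} \left(-52\right) + 20 = \frac{-5 - 1}{2 \left(-1\right)} \left(-52\right) + 20 = \frac{1}{2} \left(-1\right) \left(-6\right) \left(-52\right) + 20 = 3 \left(-52\right) + 20 = -156 + 20 = -136$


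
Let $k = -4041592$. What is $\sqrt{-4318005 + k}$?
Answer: $i \sqrt{8359597} \approx 2891.3 i$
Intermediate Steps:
$\sqrt{-4318005 + k} = \sqrt{-4318005 - 4041592} = \sqrt{-8359597} = i \sqrt{8359597}$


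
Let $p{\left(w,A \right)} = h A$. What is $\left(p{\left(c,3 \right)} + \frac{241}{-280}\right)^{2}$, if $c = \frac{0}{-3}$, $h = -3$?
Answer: $\frac{7623121}{78400} \approx 97.234$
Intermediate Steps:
$c = 0$ ($c = 0 \left(- \frac{1}{3}\right) = 0$)
$p{\left(w,A \right)} = - 3 A$
$\left(p{\left(c,3 \right)} + \frac{241}{-280}\right)^{2} = \left(\left(-3\right) 3 + \frac{241}{-280}\right)^{2} = \left(-9 + 241 \left(- \frac{1}{280}\right)\right)^{2} = \left(-9 - \frac{241}{280}\right)^{2} = \left(- \frac{2761}{280}\right)^{2} = \frac{7623121}{78400}$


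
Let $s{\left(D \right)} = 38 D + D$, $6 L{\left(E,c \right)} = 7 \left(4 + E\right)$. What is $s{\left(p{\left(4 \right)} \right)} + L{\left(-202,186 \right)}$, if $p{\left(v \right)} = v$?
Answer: $-75$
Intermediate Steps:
$L{\left(E,c \right)} = \frac{14}{3} + \frac{7 E}{6}$ ($L{\left(E,c \right)} = \frac{7 \left(4 + E\right)}{6} = \frac{28 + 7 E}{6} = \frac{14}{3} + \frac{7 E}{6}$)
$s{\left(D \right)} = 39 D$
$s{\left(p{\left(4 \right)} \right)} + L{\left(-202,186 \right)} = 39 \cdot 4 + \left(\frac{14}{3} + \frac{7}{6} \left(-202\right)\right) = 156 + \left(\frac{14}{3} - \frac{707}{3}\right) = 156 - 231 = -75$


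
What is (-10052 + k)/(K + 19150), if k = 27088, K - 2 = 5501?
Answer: 17036/24653 ≈ 0.69103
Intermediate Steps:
K = 5503 (K = 2 + 5501 = 5503)
(-10052 + k)/(K + 19150) = (-10052 + 27088)/(5503 + 19150) = 17036/24653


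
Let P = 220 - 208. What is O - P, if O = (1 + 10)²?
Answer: 109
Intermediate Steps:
P = 12
O = 121 (O = 11² = 121)
O - P = 121 - 1*12 = 121 - 12 = 109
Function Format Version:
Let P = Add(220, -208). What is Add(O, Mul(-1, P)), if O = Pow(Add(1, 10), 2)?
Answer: 109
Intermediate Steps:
P = 12
O = 121 (O = Pow(11, 2) = 121)
Add(O, Mul(-1, P)) = Add(121, Mul(-1, 12)) = Add(121, -12) = 109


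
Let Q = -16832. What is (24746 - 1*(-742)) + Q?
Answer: 8656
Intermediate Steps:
(24746 - 1*(-742)) + Q = (24746 - 1*(-742)) - 16832 = (24746 + 742) - 16832 = 25488 - 16832 = 8656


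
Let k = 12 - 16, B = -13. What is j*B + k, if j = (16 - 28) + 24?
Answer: -160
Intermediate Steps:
j = 12 (j = -12 + 24 = 12)
k = -4
j*B + k = 12*(-13) - 4 = -156 - 4 = -160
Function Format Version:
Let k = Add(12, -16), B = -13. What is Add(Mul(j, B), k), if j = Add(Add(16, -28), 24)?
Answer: -160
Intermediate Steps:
j = 12 (j = Add(-12, 24) = 12)
k = -4
Add(Mul(j, B), k) = Add(Mul(12, -13), -4) = Add(-156, -4) = -160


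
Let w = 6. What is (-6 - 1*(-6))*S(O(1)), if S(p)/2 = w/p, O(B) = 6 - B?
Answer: 0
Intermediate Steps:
S(p) = 12/p (S(p) = 2*(6/p) = 12/p)
(-6 - 1*(-6))*S(O(1)) = (-6 - 1*(-6))*(12/(6 - 1*1)) = (-6 + 6)*(12/(6 - 1)) = 0*(12/5) = 0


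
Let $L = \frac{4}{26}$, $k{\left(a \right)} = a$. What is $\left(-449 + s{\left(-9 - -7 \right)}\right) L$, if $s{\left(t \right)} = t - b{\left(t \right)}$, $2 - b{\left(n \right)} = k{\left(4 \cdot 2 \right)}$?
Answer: $- \frac{890}{13} \approx -68.462$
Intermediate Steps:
$b{\left(n \right)} = -6$ ($b{\left(n \right)} = 2 - 4 \cdot 2 = 2 - 8 = -6$)
$L = \frac{2}{13}$ ($L = 4 \cdot \frac{1}{26} = \frac{2}{13} \approx 0.15385$)
$s{\left(t \right)} = 6 + t$ ($s{\left(t \right)} = t - -6 = t + 6 = 6 + t$)
$\left(-449 + s{\left(-9 - -7 \right)}\right) L = \left(-449 + \left(6 - 2\right)\right) \frac{2}{13} = \left(-449 + 4\right) \frac{2}{13} = \left(-445\right) \frac{2}{13} = - \frac{890}{13}$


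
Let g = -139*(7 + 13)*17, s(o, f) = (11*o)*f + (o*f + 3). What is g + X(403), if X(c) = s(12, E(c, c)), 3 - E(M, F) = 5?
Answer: -47545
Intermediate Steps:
E(M, F) = -2 (E(M, F) = 3 - 1*5 = 3 - 5 = -2)
s(o, f) = 3 + 12*f*o (s(o, f) = 11*f*o + (f*o + 3) = 11*f*o + (3 + f*o) = 3 + 12*f*o)
X(c) = -285 (X(c) = 3 + 12*(-2)*12 = 3 - 288 = -285)
g = -47260 (g = -2780*17 = -139*340 = -47260)
g + X(403) = -47260 - 285 = -47545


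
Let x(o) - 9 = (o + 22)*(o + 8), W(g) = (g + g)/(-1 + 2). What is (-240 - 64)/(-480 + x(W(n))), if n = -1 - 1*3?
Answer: 304/471 ≈ 0.64544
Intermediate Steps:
n = -4 (n = -1 - 3 = -4)
W(g) = 2*g (W(g) = (2*g)/1 = (2*g)*1 = 2*g)
x(o) = 9 + (8 + o)*(22 + o) (x(o) = 9 + (o + 22)*(o + 8) = 9 + (22 + o)*(8 + o) = 9 + (8 + o)*(22 + o))
(-240 - 64)/(-480 + x(W(n))) = (-240 - 64)/(-480 + (185 + (2*(-4))² + 30*(2*(-4)))) = -304/(-480 + (185 + (-8)² + 30*(-8))) = -304/(-480 + (185 + 64 - 240)) = -304/(-480 + 9) = -304/(-471) = -304*(-1/471) = 304/471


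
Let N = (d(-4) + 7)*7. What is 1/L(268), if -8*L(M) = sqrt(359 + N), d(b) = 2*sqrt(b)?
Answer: -4/sqrt(102 + 7*I) ≈ -0.39536 + 0.01355*I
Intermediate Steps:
N = 49 + 28*I (N = (2*sqrt(-4) + 7)*7 = (2*(2*I) + 7)*7 = (4*I + 7)*7 = (7 + 4*I)*7 = 49 + 28*I ≈ 49.0 + 28.0*I)
L(M) = -sqrt(408 + 28*I)/8 (L(M) = -sqrt(359 + (49 + 28*I))/8 = -sqrt(408 + 28*I)/8)
1/L(268) = 1/(-sqrt(102 + 7*I)/4) = -4/sqrt(102 + 7*I)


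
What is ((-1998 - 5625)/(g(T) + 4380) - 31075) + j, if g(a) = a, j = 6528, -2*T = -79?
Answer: -216986179/8839 ≈ -24549.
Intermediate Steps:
T = 79/2 (T = -1/2*(-79) = 79/2 ≈ 39.500)
((-1998 - 5625)/(g(T) + 4380) - 31075) + j = ((-1998 - 5625)/(79/2 + 4380) - 31075) + 6528 = (-7623/8839/2 - 31075) + 6528 = (-7623*2/8839 - 31075) + 6528 = (-15246/8839 - 31075) + 6528 = -274687171/8839 + 6528 = -216986179/8839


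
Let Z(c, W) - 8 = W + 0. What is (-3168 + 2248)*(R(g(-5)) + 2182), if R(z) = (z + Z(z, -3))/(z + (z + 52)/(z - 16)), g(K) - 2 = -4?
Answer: -86295080/43 ≈ -2.0069e+6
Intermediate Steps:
g(K) = -2 (g(K) = 2 - 4 = -2)
Z(c, W) = 8 + W (Z(c, W) = 8 + (W + 0) = 8 + W)
R(z) = (5 + z)/(z + (52 + z)/(-16 + z)) (R(z) = (z + (8 - 3))/(z + (z + 52)/(z - 16)) = (z + 5)/(z + (52 + z)/(-16 + z)) = (5 + z)/(z + (52 + z)/(-16 + z)))
(-3168 + 2248)*(R(g(-5)) + 2182) = (-3168 + 2248)*((-80 + (-2)² - 11*(-2))/(52 + (-2)² - 15*(-2)) + 2182) = -920*((-80 + 4 + 22)/(52 + 4 + 30) + 2182) = -920*(-54/86 + 2182) = -920*((1/86)*(-54) + 2182) = -920*(-27/43 + 2182) = -920*93799/43 = -86295080/43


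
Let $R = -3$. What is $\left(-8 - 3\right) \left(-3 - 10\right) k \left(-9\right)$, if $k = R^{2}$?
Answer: $-11583$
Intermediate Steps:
$k = 9$ ($k = \left(-3\right)^{2} = 9$)
$\left(-8 - 3\right) \left(-3 - 10\right) k \left(-9\right) = \left(-8 - 3\right) \left(-3 - 10\right) 9 \left(-9\right) = \left(-11\right) \left(-13\right) 9 \left(-9\right) = 143 \cdot 9 \left(-9\right) = 1287 \left(-9\right) = -11583$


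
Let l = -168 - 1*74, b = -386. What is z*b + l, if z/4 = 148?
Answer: -228754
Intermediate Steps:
z = 592 (z = 4*148 = 592)
l = -242 (l = -168 - 74 = -242)
z*b + l = 592*(-386) - 242 = -228512 - 242 = -228754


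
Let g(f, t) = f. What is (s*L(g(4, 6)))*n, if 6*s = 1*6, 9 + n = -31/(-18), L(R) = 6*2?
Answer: -262/3 ≈ -87.333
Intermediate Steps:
L(R) = 12
n = -131/18 (n = -9 - 31/(-18) = -9 - 31*(-1/18) = -9 + 31/18 = -131/18 ≈ -7.2778)
s = 1 (s = (1*6)/6 = (⅙)*6 = 1)
(s*L(g(4, 6)))*n = (1*12)*(-131/18) = 12*(-131/18) = -262/3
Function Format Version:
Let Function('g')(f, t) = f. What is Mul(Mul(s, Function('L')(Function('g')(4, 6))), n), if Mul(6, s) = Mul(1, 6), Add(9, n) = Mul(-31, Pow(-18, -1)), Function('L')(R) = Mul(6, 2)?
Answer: Rational(-262, 3) ≈ -87.333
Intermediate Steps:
Function('L')(R) = 12
n = Rational(-131, 18) (n = Add(-9, Mul(-31, Pow(-18, -1))) = Add(-9, Mul(-31, Rational(-1, 18))) = Add(-9, Rational(31, 18)) = Rational(-131, 18) ≈ -7.2778)
s = 1 (s = Mul(Rational(1, 6), Mul(1, 6)) = Mul(Rational(1, 6), 6) = 1)
Mul(Mul(s, Function('L')(Function('g')(4, 6))), n) = Mul(Mul(1, 12), Rational(-131, 18)) = Mul(12, Rational(-131, 18)) = Rational(-262, 3)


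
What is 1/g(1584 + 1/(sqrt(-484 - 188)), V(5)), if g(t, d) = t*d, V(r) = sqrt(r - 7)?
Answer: 84*sqrt(2)/(sqrt(42) + 266112*I) ≈ 1.0872e-8 - 0.00044641*I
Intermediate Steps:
V(r) = sqrt(-7 + r)
g(t, d) = d*t
1/g(1584 + 1/(sqrt(-484 - 188)), V(5)) = 1/(sqrt(-7 + 5)*(1584 + 1/(sqrt(-484 - 188)))) = 1/(sqrt(-2)*(1584 + 1/(sqrt(-672)))) = 1/((I*sqrt(2))*(1584 + 1/(4*I*sqrt(42)))) = 1/((I*sqrt(2))*(1584 - I*sqrt(42)/168)) = 1/(I*sqrt(2)*(1584 - I*sqrt(42)/168)) = -I*sqrt(2)/(2*(1584 - I*sqrt(42)/168))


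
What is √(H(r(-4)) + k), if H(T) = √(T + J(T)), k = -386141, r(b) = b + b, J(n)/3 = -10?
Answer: √(-386141 + I*√38) ≈ 0.005 + 621.4*I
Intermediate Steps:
J(n) = -30 (J(n) = 3*(-10) = -30)
r(b) = 2*b
H(T) = √(-30 + T) (H(T) = √(T - 30) = √(-30 + T))
√(H(r(-4)) + k) = √(√(-30 + 2*(-4)) - 386141) = √(√(-30 - 8) - 386141) = √(√(-38) - 386141) = √(I*√38 - 386141) = √(-386141 + I*√38)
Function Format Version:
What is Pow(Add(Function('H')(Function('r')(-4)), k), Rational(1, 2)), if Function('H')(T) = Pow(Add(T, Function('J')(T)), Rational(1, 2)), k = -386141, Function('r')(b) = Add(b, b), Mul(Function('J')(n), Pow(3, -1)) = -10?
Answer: Pow(Add(-386141, Mul(I, Pow(38, Rational(1, 2)))), Rational(1, 2)) ≈ Add(0.005, Mul(621.40, I))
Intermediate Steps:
Function('J')(n) = -30 (Function('J')(n) = Mul(3, -10) = -30)
Function('r')(b) = Mul(2, b)
Function('H')(T) = Pow(Add(-30, T), Rational(1, 2)) (Function('H')(T) = Pow(Add(T, -30), Rational(1, 2)) = Pow(Add(-30, T), Rational(1, 2)))
Pow(Add(Function('H')(Function('r')(-4)), k), Rational(1, 2)) = Pow(Add(Pow(Add(-30, Mul(2, -4)), Rational(1, 2)), -386141), Rational(1, 2)) = Pow(Add(Pow(Add(-30, -8), Rational(1, 2)), -386141), Rational(1, 2)) = Pow(Add(Pow(-38, Rational(1, 2)), -386141), Rational(1, 2)) = Pow(Add(Mul(I, Pow(38, Rational(1, 2))), -386141), Rational(1, 2)) = Pow(Add(-386141, Mul(I, Pow(38, Rational(1, 2)))), Rational(1, 2))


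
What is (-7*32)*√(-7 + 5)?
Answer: -224*I*√2 ≈ -316.78*I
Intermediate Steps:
(-7*32)*√(-7 + 5) = -224*I*√2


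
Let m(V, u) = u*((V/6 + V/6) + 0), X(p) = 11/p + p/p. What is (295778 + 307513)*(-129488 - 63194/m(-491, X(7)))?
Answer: -38311923565565/491 ≈ -7.8028e+10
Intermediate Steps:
X(p) = 1 + 11/p (X(p) = 11/p + 1 = 1 + 11/p)
m(V, u) = V*u/3 (m(V, u) = u*((V*(1/6) + V*(1/6)) + 0) = u*((V/6 + V/6) + 0) = u*(V/3 + 0) = u*(V/3) = V*u/3)
(295778 + 307513)*(-129488 - 63194/m(-491, X(7))) = (295778 + 307513)*(-129488 - 63194*(-21/(491*(11 + 7)))) = 603291*(-129488 - 63194/((1/3)*(-491)*((1/7)*18))) = 603291*(-129488 - 63194/((1/3)*(-491)*(18/7))) = 603291*(-129488 - 63194/(-2946/7)) = 603291*(-129488 - 63194*(-7/2946)) = 603291*(-129488 + 221179/1473) = 603291*(-190514645/1473) = -38311923565565/491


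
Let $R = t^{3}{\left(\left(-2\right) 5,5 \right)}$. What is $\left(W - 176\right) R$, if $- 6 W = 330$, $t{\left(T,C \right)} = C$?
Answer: $-28875$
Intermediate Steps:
$W = -55$ ($W = \left(- \frac{1}{6}\right) 330 = -55$)
$R = 125$ ($R = 5^{3} = 125$)
$\left(W - 176\right) R = \left(-55 - 176\right) 125 = \left(-231\right) 125 = -28875$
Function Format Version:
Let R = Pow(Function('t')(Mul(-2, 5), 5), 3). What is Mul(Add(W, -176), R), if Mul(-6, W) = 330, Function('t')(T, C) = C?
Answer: -28875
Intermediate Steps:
W = -55 (W = Mul(Rational(-1, 6), 330) = -55)
R = 125 (R = Pow(5, 3) = 125)
Mul(Add(W, -176), R) = Mul(Add(-55, -176), 125) = Mul(-231, 125) = -28875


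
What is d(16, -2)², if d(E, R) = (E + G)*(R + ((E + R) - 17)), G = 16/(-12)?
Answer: 48400/9 ≈ 5377.8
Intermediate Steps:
G = -4/3 (G = 16*(-1/12) = -4/3 ≈ -1.3333)
d(E, R) = (-4/3 + E)*(-17 + E + 2*R) (d(E, R) = (E - 4/3)*(R + ((E + R) - 17)) = (-4/3 + E)*(R + (-17 + E + R)) = (-4/3 + E)*(-17 + E + 2*R))
d(16, -2)² = (68/3 + 16² - 55/3*16 - 8/3*(-2) + 2*16*(-2))² = (68/3 + 256 - 880/3 + 16/3 - 64)² = (-220/3)² = 48400/9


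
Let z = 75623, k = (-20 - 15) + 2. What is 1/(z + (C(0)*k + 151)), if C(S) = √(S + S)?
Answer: 1/75774 ≈ 1.3197e-5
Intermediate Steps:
k = -33 (k = -35 + 2 = -33)
C(S) = √2*√S (C(S) = √(2*S) = √2*√S)
1/(z + (C(0)*k + 151)) = 1/(75623 + ((√2*√0)*(-33) + 151)) = 1/(75623 + ((√2*0)*(-33) + 151)) = 1/(75623 + (0*(-33) + 151)) = 1/(75623 + (0 + 151)) = 1/(75623 + 151) = 1/75774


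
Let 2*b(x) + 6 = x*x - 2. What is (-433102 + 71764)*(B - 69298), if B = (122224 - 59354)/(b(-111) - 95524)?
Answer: 895113992808852/35747 ≈ 2.5040e+10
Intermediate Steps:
b(x) = -4 + x²/2 (b(x) = -3 + (x*x - 2)/2 = -3 + (x² - 2)/2 = -3 + (-2 + x²)/2 = -3 + (-1 + x²/2) = -4 + x²/2)
B = -25148/35747 (B = (122224 - 59354)/((-4 + (½)*(-111)²) - 95524) = 62870/((-4 + (½)*12321) - 95524) = 62870/((-4 + 12321/2) - 95524) = 62870/(12313/2 - 95524) = 62870/(-178735/2) = 62870*(-2/178735) = -25148/35747 ≈ -0.70350)
(-433102 + 71764)*(B - 69298) = (-433102 + 71764)*(-25148/35747 - 69298) = -361338*(-2477220754/35747) = 895113992808852/35747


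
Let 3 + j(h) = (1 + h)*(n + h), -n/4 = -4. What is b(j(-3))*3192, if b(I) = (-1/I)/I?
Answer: -3192/841 ≈ -3.7955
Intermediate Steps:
n = 16 (n = -4*(-4) = 16)
j(h) = -3 + (1 + h)*(16 + h)
b(I) = -1/I²
b(j(-3))*3192 = -1/(13 + (-3)² + 17*(-3))²*3192 = -1/(13 + 9 - 51)²*3192 = -1/(-29)²*3192 = -1*1/841*3192 = -1/841*3192 = -3192/841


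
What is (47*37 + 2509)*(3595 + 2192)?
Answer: 24583176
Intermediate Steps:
(47*37 + 2509)*(3595 + 2192) = (1739 + 2509)*5787 = 4248*5787 = 24583176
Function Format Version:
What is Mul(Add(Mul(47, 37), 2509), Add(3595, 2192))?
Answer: 24583176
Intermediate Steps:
Mul(Add(Mul(47, 37), 2509), Add(3595, 2192)) = Mul(Add(1739, 2509), 5787) = Mul(4248, 5787) = 24583176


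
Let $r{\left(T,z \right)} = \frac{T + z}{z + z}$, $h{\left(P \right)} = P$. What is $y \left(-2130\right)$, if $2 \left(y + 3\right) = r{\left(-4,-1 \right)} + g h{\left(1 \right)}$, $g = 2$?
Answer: $\frac{3195}{2} \approx 1597.5$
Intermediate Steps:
$r{\left(T,z \right)} = \frac{T + z}{2 z}$
$y = - \frac{3}{4}$ ($y = -3 + \frac{\frac{-4 - 1}{2 \left(-1\right)} + 2 \cdot 1}{2} = -3 + \frac{\frac{1}{2} \left(-1\right) \left(-5\right) + 2}{2} = -3 + \frac{\frac{5}{2} + 2}{2} = -3 + \frac{1}{2} \cdot \frac{9}{2} = -3 + \frac{9}{4} = - \frac{3}{4} \approx -0.75$)
$y \left(-2130\right) = \left(- \frac{3}{4}\right) \left(-2130\right) = \frac{3195}{2}$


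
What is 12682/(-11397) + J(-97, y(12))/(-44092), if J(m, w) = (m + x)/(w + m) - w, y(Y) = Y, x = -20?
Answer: -47519561749/42713904540 ≈ -1.1125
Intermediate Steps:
J(m, w) = -w + (-20 + m)/(m + w) (J(m, w) = (m - 20)/(w + m) - w = (-20 + m)/(m + w) - w = -w + (-20 + m)/(m + w))
12682/(-11397) + J(-97, y(12))/(-44092) = 12682/(-11397) + ((-20 - 97 - 1*12² - 1*(-97)*12)/(-97 + 12))/(-44092) = 12682*(-1/11397) + ((-20 - 97 - 1*144 + 1164)/(-85))*(-1/44092) = -12682/11397 - (-20 - 97 - 144 + 1164)/85*(-1/44092) = -12682/11397 - 1/85*903*(-1/44092) = -12682/11397 - 903/85*(-1/44092) = -12682/11397 + 903/3747820 = -47519561749/42713904540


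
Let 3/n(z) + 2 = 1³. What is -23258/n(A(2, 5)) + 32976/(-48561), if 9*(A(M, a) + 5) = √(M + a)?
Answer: 376444270/48561 ≈ 7752.0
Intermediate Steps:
A(M, a) = -5 + √(M + a)/9
n(z) = -3 (n(z) = 3/(-2 + 1³) = 3/(-2 + 1) = 3/(-1) = 3*(-1) = -3)
-23258/n(A(2, 5)) + 32976/(-48561) = -23258/(-3) + 32976/(-48561) = -23258*(-⅓) + 32976*(-1/48561) = 23258/3 - 10992/16187 = 376444270/48561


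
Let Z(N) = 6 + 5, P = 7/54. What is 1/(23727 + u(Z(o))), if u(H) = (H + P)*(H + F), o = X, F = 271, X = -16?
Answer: 9/241790 ≈ 3.7222e-5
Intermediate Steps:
P = 7/54 (P = 7*(1/54) = 7/54 ≈ 0.12963)
o = -16
Z(N) = 11
u(H) = (271 + H)*(7/54 + H) (u(H) = (H + 7/54)*(H + 271) = (7/54 + H)*(271 + H) = (271 + H)*(7/54 + H))
1/(23727 + u(Z(o))) = 1/(23727 + (1897/54 + 11² + (14641/54)*11)) = 1/(23727 + (1897/54 + 121 + 161051/54)) = 1/(23727 + 28247/9) = 1/(241790/9) = 9/241790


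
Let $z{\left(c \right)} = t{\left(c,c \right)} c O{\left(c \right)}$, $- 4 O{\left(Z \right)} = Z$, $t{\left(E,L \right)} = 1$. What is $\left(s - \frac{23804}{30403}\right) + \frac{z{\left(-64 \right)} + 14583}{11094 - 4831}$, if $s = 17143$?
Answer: $\frac{3264530163252}{190413989} \approx 17144.0$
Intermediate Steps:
$O{\left(Z \right)} = - \frac{Z}{4}$
$z{\left(c \right)} = - \frac{c^{2}}{4}$ ($z{\left(c \right)} = 1 c \left(- \frac{c}{4}\right) = c \left(- \frac{c}{4}\right) = - \frac{c^{2}}{4}$)
$\left(s - \frac{23804}{30403}\right) + \frac{z{\left(-64 \right)} + 14583}{11094 - 4831} = \left(17143 - \frac{23804}{30403}\right) + \frac{- \frac{\left(-64\right)^{2}}{4} + 14583}{11094 - 4831} = \left(17143 - \frac{23804}{30403}\right) + \frac{\left(- \frac{1}{4}\right) 4096 + 14583}{6263} = \left(17143 - \frac{23804}{30403}\right) + \left(-1024 + 14583\right) \frac{1}{6263} = \frac{521174825}{30403} + 13559 \cdot \frac{1}{6263} = \frac{521174825}{30403} + \frac{13559}{6263} = \frac{3264530163252}{190413989}$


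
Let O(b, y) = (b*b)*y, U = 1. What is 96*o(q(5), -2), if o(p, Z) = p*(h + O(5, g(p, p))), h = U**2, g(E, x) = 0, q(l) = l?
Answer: 480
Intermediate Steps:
h = 1 (h = 1**2 = 1)
O(b, y) = y*b**2 (O(b, y) = b**2*y = y*b**2)
o(p, Z) = p (o(p, Z) = p*(1 + 0*5**2) = p*(1 + 0*25) = p*(1 + 0) = p*1 = p)
96*o(q(5), -2) = 96*5 = 480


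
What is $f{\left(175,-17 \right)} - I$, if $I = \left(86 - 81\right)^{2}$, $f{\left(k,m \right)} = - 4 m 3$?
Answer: $179$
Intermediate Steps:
$f{\left(k,m \right)} = - 12 m$
$I = 25$ ($I = 5^{2} = 25$)
$f{\left(175,-17 \right)} - I = \left(-12\right) \left(-17\right) - 25 = 204 - 25 = 179$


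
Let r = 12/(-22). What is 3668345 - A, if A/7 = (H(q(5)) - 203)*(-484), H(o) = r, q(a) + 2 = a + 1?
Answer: 2978733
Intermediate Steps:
q(a) = -1 + a (q(a) = -2 + (a + 1) = -2 + (1 + a) = -1 + a)
r = -6/11 (r = 12*(-1/22) = -6/11 ≈ -0.54545)
H(o) = -6/11
A = 689612 (A = 7*((-6/11 - 203)*(-484)) = 7*(-2239/11*(-484)) = 7*98516 = 689612)
3668345 - A = 3668345 - 1*689612 = 3668345 - 689612 = 2978733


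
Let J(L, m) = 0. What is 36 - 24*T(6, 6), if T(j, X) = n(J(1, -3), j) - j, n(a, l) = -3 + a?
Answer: 252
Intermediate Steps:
T(j, X) = -3 - j (T(j, X) = (-3 + 0) - j = -3 - j)
36 - 24*T(6, 6) = 36 - 24*(-3 - 1*6) = 36 - 24*(-3 - 6) = 36 - 24*(-9) = 36 + 216 = 252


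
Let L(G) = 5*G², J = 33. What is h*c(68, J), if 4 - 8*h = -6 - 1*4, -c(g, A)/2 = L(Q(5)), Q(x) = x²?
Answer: -21875/2 ≈ -10938.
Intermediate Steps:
c(g, A) = -6250 (c(g, A) = -10*(5²)² = -10*25² = -10*625 = -2*3125 = -6250)
h = 7/4 (h = ½ - (-6 - 1*4)/8 = ½ - (-6 - 4)/8 = ½ - ⅛*(-10) = ½ + 5/4 = 7/4 ≈ 1.7500)
h*c(68, J) = (7/4)*(-6250) = -21875/2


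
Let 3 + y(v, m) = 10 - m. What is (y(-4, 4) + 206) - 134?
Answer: 75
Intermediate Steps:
y(v, m) = 7 - m (y(v, m) = -3 + (10 - m) = 7 - m)
(y(-4, 4) + 206) - 134 = ((7 - 1*4) + 206) - 134 = ((7 - 4) + 206) - 134 = (3 + 206) - 134 = 209 - 134 = 75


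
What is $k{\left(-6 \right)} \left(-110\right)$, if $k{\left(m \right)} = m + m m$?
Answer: $-3300$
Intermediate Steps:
$k{\left(m \right)} = m + m^{2}$
$k{\left(-6 \right)} \left(-110\right) = - 6 \left(1 - 6\right) \left(-110\right) = \left(-6\right) \left(-5\right) \left(-110\right) = 30 \left(-110\right) = -3300$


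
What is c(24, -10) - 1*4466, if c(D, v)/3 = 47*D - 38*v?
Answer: 58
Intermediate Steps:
c(D, v) = -114*v + 141*D (c(D, v) = 3*(47*D - 38*v) = 3*(-38*v + 47*D) = -114*v + 141*D)
c(24, -10) - 1*4466 = (-114*(-10) + 141*24) - 1*4466 = (1140 + 3384) - 4466 = 4524 - 4466 = 58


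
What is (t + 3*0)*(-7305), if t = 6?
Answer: -43830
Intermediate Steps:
(t + 3*0)*(-7305) = (6 + 3*0)*(-7305) = (6 + 0)*(-7305) = 6*(-7305) = -43830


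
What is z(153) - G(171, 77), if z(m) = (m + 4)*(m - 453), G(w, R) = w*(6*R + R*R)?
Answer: -1139961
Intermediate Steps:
G(w, R) = w*(R**2 + 6*R) (G(w, R) = w*(6*R + R**2) = w*(R**2 + 6*R))
z(m) = (-453 + m)*(4 + m) (z(m) = (4 + m)*(-453 + m) = (-453 + m)*(4 + m))
z(153) - G(171, 77) = (-1812 + 153**2 - 449*153) - 77*171*(6 + 77) = (-1812 + 23409 - 68697) - 77*171*83 = -47100 - 1*1092861 = -47100 - 1092861 = -1139961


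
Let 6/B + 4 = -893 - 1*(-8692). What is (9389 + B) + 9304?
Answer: 145711941/7795 ≈ 18693.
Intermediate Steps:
B = 6/7795 (B = 6/(-4 + (-893 - 1*(-8692))) = 6/(-4 + (-893 + 8692)) = 6/(-4 + 7799) = 6/7795 ≈ 0.00076972)
(9389 + B) + 9304 = (9389 + 6/7795) + 9304 = 73187261/7795 + 9304 = 145711941/7795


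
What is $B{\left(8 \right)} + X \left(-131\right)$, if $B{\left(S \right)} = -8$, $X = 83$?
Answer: $-10881$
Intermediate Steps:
$B{\left(8 \right)} + X \left(-131\right) = -8 + 83 \left(-131\right) = -8 - 10873 = -10881$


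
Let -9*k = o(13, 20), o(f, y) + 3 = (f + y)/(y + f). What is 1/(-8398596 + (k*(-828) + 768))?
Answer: -1/8398012 ≈ -1.1908e-7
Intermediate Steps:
o(f, y) = -2 (o(f, y) = -3 + (f + y)/(y + f) = -3 + (f + y)/(f + y) = -3 + 1 = -2)
k = 2/9 (k = -⅑*(-2) = 2/9 ≈ 0.22222)
1/(-8398596 + (k*(-828) + 768)) = 1/(-8398596 + ((2/9)*(-828) + 768)) = 1/(-8398596 + (-184 + 768)) = 1/(-8398596 + 584) = 1/(-8398012) = -1/8398012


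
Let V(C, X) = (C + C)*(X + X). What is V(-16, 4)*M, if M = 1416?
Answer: -362496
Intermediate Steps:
V(C, X) = 4*C*X (V(C, X) = (2*C)*(2*X) = 4*C*X)
V(-16, 4)*M = (4*(-16)*4)*1416 = -256*1416 = -362496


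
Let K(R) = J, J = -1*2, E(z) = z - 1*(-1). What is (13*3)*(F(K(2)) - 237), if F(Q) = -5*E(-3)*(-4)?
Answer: -10803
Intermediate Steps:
E(z) = 1 + z (E(z) = z + 1 = 1 + z)
J = -2
K(R) = -2
F(Q) = -40 (F(Q) = -5*(1 - 3)*(-4) = -5*(-2)*(-4) = 10*(-4) = -40)
(13*3)*(F(K(2)) - 237) = (13*3)*(-40 - 237) = 39*(-277) = -10803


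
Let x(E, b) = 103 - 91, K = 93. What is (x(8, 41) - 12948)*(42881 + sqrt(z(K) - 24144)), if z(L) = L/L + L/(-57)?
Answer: -554708616 - 77616*I*sqrt(242117)/19 ≈ -5.5471e+8 - 2.0101e+6*I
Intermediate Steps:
z(L) = 1 - L/57 (z(L) = 1 + L*(-1/57) = 1 - L/57)
x(E, b) = 12
(x(8, 41) - 12948)*(42881 + sqrt(z(K) - 24144)) = (12 - 12948)*(42881 + sqrt((1 - 1/57*93) - 24144)) = -12936*(42881 + sqrt((1 - 31/19) - 24144)) = -12936*(42881 + sqrt(-12/19 - 24144)) = -12936*(42881 + sqrt(-458748/19)) = -12936*(42881 + 6*I*sqrt(242117)/19) = -554708616 - 77616*I*sqrt(242117)/19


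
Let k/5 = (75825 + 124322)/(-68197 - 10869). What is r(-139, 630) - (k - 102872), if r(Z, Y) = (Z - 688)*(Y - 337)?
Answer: -11023883239/79066 ≈ -1.3943e+5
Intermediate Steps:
r(Z, Y) = (-688 + Z)*(-337 + Y)
k = -1000735/79066 (k = 5*((75825 + 124322)/(-68197 - 10869)) = 5*(200147/(-79066)) = 5*(200147*(-1/79066)) = 5*(-200147/79066) = -1000735/79066 ≈ -12.657)
r(-139, 630) - (k - 102872) = (231856 - 688*630 - 337*(-139) + 630*(-139)) - (-1000735/79066 - 102872) = (231856 - 433440 + 46843 - 87570) - 1*(-8134678287/79066) = -242311 + 8134678287/79066 = -11023883239/79066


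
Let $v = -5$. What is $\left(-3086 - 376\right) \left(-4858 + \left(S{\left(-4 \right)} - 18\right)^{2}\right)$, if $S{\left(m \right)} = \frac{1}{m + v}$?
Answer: $\frac{423436066}{27} \approx 1.5683 \cdot 10^{7}$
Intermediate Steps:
$S{\left(m \right)} = \frac{1}{-5 + m}$ ($S{\left(m \right)} = \frac{1}{m - 5} = \frac{1}{-5 + m}$)
$\left(-3086 - 376\right) \left(-4858 + \left(S{\left(-4 \right)} - 18\right)^{2}\right) = \left(-3086 - 376\right) \left(-4858 + \left(\frac{1}{-5 - 4} - 18\right)^{2}\right) = - 3462 \left(-4858 + \left(\frac{1}{-9} - 18\right)^{2}\right) = - 3462 \left(-4858 + \left(- \frac{1}{9} - 18\right)^{2}\right) = - 3462 \left(-4858 + \left(- \frac{163}{9}\right)^{2}\right) = - 3462 \left(-4858 + \frac{26569}{81}\right) = \left(-3462\right) \left(- \frac{366929}{81}\right) = \frac{423436066}{27}$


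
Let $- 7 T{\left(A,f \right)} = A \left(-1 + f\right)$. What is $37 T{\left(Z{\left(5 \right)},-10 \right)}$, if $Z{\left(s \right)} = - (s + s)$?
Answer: $- \frac{4070}{7} \approx -581.43$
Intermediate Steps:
$Z{\left(s \right)} = - 2 s$
$T{\left(A,f \right)} = - \frac{A \left(-1 + f\right)}{7}$
$37 T{\left(Z{\left(5 \right)},-10 \right)} = 37 \frac{\left(-2\right) 5 \left(1 - -10\right)}{7} = 37 \cdot \frac{1}{7} \left(-10\right) \left(1 + 10\right) = 37 \cdot \frac{1}{7} \left(-10\right) 11 = 37 \left(- \frac{110}{7}\right) = - \frac{4070}{7}$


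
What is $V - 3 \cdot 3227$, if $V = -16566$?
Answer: $-26247$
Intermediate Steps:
$V - 3 \cdot 3227 = -16566 - 3 \cdot 3227 = -16566 - 9681 = -26247$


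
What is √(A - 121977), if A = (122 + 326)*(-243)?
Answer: 3*I*√25649 ≈ 480.46*I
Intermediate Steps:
A = -108864 (A = 448*(-243) = -108864)
√(A - 121977) = √(-108864 - 121977) = √(-230841) = 3*I*√25649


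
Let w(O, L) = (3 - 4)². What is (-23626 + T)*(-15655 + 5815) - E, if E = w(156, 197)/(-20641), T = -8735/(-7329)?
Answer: 11722428428925563/50425963 ≈ 2.3247e+8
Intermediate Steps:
w(O, L) = 1 (w(O, L) = (-1)² = 1)
T = 8735/7329 (T = -8735*(-1/7329) = 8735/7329 ≈ 1.1918)
E = -1/20641 (E = 1/(-20641) = 1*(-1/20641) = -1/20641 ≈ -4.8447e-5)
(-23626 + T)*(-15655 + 5815) - E = (-23626 + 8735/7329)*(-15655 + 5815) - 1*(-1/20641) = -173146219/7329*(-9840) + 1/20641 = 567919598320/2443 + 1/20641 = 11722428428925563/50425963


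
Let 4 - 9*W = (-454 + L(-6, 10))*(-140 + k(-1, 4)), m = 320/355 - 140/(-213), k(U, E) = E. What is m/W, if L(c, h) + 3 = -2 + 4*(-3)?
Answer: -249/1136923 ≈ -0.00021901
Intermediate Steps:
L(c, h) = -17 (L(c, h) = -3 + (-2 + 4*(-3)) = -3 + (-2 - 12) = -3 - 14 = -17)
m = 332/213 (m = 320*(1/355) - 140*(-1/213) = 64/71 + 140/213 = 332/213 ≈ 1.5587)
W = -64052/9 (W = 4/9 - (-454 - 17)*(-140 + 4)/9 = 4/9 - (-157)*(-136)/3 = 4/9 - 1/9*64056 = 4/9 - 21352/3 = -64052/9 ≈ -7116.9)
m/W = 332/(213*(-64052/9)) = (332/213)*(-9/64052) = -249/1136923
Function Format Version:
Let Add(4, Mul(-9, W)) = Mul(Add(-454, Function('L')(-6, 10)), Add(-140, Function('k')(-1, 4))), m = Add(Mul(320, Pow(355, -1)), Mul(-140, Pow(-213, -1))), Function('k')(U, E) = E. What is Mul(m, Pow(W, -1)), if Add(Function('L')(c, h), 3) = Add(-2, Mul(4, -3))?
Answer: Rational(-249, 1136923) ≈ -0.00021901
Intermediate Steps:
Function('L')(c, h) = -17 (Function('L')(c, h) = Add(-3, Add(-2, Mul(4, -3))) = Add(-3, Add(-2, -12)) = Add(-3, -14) = -17)
m = Rational(332, 213) (m = Add(Mul(320, Rational(1, 355)), Mul(-140, Rational(-1, 213))) = Add(Rational(64, 71), Rational(140, 213)) = Rational(332, 213) ≈ 1.5587)
W = Rational(-64052, 9) (W = Add(Rational(4, 9), Mul(Rational(-1, 9), Mul(Add(-454, -17), Add(-140, 4)))) = Add(Rational(4, 9), Mul(Rational(-1, 9), Mul(-471, -136))) = Add(Rational(4, 9), Mul(Rational(-1, 9), 64056)) = Add(Rational(4, 9), Rational(-21352, 3)) = Rational(-64052, 9) ≈ -7116.9)
Mul(m, Pow(W, -1)) = Mul(Rational(332, 213), Pow(Rational(-64052, 9), -1)) = Mul(Rational(332, 213), Rational(-9, 64052)) = Rational(-249, 1136923)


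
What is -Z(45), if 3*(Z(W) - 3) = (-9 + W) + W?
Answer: -30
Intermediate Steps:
Z(W) = 2*W/3 (Z(W) = 3 + ((-9 + W) + W)/3 = 3 + (-9 + 2*W)/3 = 3 + (-3 + 2*W/3) = 2*W/3)
-Z(45) = -2*45/3 = -1*30 = -30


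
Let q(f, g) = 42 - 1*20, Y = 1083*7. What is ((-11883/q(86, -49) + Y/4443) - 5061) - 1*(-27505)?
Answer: 713727279/32582 ≈ 21906.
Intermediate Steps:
Y = 7581
q(f, g) = 22 (q(f, g) = 42 - 20 = 22)
((-11883/q(86, -49) + Y/4443) - 5061) - 1*(-27505) = ((-11883/22 + 7581/4443) - 5061) - 1*(-27505) = ((-11883*1/22 + 7581*(1/4443)) - 5061) + 27505 = ((-11883/22 + 2527/1481) - 5061) + 27505 = (-17543129/32582 - 5061) + 27505 = -182440631/32582 + 27505 = 713727279/32582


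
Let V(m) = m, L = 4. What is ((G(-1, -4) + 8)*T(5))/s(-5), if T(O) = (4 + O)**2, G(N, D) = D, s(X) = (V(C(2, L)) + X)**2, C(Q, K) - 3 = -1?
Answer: 36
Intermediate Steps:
C(Q, K) = 2 (C(Q, K) = 3 - 1 = 2)
s(X) = (2 + X)**2
((G(-1, -4) + 8)*T(5))/s(-5) = ((-4 + 8)*(4 + 5)**2)/((2 - 5)**2) = (4*9**2)/((-3)**2) = (4*81)/9 = 324*(1/9) = 36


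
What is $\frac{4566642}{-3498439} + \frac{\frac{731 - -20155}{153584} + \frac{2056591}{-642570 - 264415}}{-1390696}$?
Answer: $- \frac{442328319566671794954077}{338861785304451591273280} \approx -1.3053$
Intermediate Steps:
$\frac{4566642}{-3498439} + \frac{\frac{731 - -20155}{153584} + \frac{2056591}{-642570 - 264415}}{-1390696} = 4566642 \left(- \frac{1}{3498439}\right) + \left(\left(731 + 20155\right) \frac{1}{153584} + \frac{2056591}{-906985}\right) \left(- \frac{1}{1390696}\right) = - \frac{4566642}{3498439} + \left(20886 \cdot \frac{1}{153584} + 2056591 \left(- \frac{1}{906985}\right)\right) \left(- \frac{1}{1390696}\right) = - \frac{4566642}{3498439} + \left(\frac{10443}{76792} - \frac{2056591}{906985}\right) \left(- \frac{1}{1390696}\right) = - \frac{4566642}{3498439} - - \frac{148458091717}{96860852884515520} = - \frac{4566642}{3498439} + \frac{148458091717}{96860852884515520} = - \frac{442328319566671794954077}{338861785304451591273280}$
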